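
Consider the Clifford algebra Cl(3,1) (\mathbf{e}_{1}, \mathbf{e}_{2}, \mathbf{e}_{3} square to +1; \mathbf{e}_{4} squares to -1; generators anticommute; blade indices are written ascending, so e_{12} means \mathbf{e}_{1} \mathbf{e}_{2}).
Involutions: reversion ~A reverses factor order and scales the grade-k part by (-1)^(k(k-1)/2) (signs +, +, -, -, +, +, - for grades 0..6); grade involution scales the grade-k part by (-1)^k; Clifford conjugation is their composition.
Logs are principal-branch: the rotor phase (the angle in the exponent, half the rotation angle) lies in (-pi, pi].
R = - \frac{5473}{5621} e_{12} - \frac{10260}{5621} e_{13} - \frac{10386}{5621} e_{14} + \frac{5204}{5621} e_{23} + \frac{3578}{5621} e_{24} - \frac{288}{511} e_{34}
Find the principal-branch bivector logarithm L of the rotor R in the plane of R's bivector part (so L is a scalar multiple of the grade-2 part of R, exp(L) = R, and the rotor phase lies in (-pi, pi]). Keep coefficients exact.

The scalar part of R is 0, which pins the rotor phase on the principal branch; dividing the bivector part by the sine of that phase recovers the unit plane, and L is the phase times that plane.
Concretely: cos(phase) = 0 gives phase = ±\frac{\pi}{2}, and since phase/sin(phase) is even the sign is immaterial: L = (phase/sin(phase)) * <R>_2 = (\frac{\pi}{2}) * <R>_2.
Answer: - \frac{5473 \pi}{11242} e_{12} - \frac{5130 \pi}{5621} e_{13} - \frac{5193 \pi}{5621} e_{14} + \frac{2602 \pi}{5621} e_{23} + \frac{1789 \pi}{5621} e_{24} - \frac{144 \pi}{511} e_{34}


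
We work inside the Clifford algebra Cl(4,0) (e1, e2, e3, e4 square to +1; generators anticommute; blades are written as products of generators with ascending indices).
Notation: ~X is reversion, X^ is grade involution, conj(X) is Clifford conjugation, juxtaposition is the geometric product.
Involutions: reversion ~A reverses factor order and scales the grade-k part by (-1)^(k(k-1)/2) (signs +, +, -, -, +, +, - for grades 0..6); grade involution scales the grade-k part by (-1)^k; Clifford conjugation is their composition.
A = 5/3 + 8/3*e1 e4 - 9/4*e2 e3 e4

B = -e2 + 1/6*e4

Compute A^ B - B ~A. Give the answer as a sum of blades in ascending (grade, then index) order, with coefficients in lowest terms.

first term: 4/9*e1 - 5/3*e2 + 5/18*e4 + 3/8*e2 e3 - 9/4*e3 e4 + 8/3*e1 e2 e4
second term: 4/9*e1 - 5/3*e2 + 5/18*e4 + 3/8*e2 e3 - 9/4*e3 e4 - 8/3*e1 e2 e4
Answer: 16/3*e1 e2 e4


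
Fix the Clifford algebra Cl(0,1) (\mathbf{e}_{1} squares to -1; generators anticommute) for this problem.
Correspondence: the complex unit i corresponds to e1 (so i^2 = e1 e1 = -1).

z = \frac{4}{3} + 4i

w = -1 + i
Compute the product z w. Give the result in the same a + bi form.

In blades: z = \frac{4}{3} + 4 e_{1}, w = -1 + e_{1}.
Distribute z over w term by term (generator squares from the signature, products reordered to ascending indices): (\frac{4}{3})*w = -\frac{4}{3} + \frac{4}{3} e_{1}; (4 e_{1})*w = -4 - 4 e_{1}.
Sum: -\frac{16}{3} - \frac{8}{3} e_{1}; translating back through the correspondence:
Answer: -\frac{16}{3} - \frac{8}{3}i


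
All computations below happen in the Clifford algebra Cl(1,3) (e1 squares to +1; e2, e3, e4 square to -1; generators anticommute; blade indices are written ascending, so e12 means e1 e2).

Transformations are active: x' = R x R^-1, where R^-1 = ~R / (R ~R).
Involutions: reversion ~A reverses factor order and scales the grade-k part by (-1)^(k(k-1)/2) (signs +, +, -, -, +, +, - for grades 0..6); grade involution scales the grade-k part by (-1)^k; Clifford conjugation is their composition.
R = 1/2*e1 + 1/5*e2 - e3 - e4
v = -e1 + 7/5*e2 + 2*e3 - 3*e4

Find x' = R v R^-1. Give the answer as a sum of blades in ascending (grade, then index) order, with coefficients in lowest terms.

~R = 1/2*e1 + 1/5*e2 - e3 - e4, and R ~R = -179/100, so R^-1 = ~R / (-179/100).
R v = -89/50 + 9/10*e12 - 5/2*e14 + 9/5*e23 + 4/5*e24 + 5*e34
Answer: 357/179*e1 - 897/895*e2 - 714/179*e3 + 181/179*e4


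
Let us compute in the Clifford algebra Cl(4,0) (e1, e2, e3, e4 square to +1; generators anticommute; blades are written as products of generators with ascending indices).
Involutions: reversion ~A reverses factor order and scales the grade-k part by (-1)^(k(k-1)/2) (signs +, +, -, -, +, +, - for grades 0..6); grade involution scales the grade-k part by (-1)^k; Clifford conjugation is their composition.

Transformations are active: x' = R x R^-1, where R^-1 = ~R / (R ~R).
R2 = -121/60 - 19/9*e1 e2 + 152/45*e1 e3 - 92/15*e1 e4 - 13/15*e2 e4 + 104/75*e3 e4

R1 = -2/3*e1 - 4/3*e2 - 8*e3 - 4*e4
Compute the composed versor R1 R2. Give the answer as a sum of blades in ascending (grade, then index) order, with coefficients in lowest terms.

Distribute over the terms of R1 (each basis-blade product reordered to ascending indices, repeated generators contracted through their squares):
(-2/3*e1) R2 = 121/90*e1 + 38/27*e2 - 304/135*e3 + 184/45*e4 + 26/45*e1 e2 e4 - 208/225*e1 e3 e4
(-4/3*e2) R2 = -76/27*e1 + 121/45*e2 + 52/45*e4 + 608/135*e1 e2 e3 - 368/45*e1 e2 e4 - 416/225*e2 e3 e4
(-8*e3) R2 = 1216/45*e1 + 242/15*e3 - 832/75*e4 + 152/9*e1 e2 e3 - 736/15*e1 e3 e4 - 104/15*e2 e3 e4
(-4*e4) R2 = -368/15*e1 - 52/15*e2 + 416/75*e3 + 121/15*e4 + 76/9*e1 e2 e4 - 608/45*e1 e3 e4
Summing the partial products and collecting blades:
Answer: 55/54*e1 + 17/27*e2 + 13114/675*e3 + 499/225*e4 + 2888/135*e1 e2 e3 + 38/45*e1 e2 e4 - 14288/225*e1 e3 e4 - 1976/225*e2 e3 e4


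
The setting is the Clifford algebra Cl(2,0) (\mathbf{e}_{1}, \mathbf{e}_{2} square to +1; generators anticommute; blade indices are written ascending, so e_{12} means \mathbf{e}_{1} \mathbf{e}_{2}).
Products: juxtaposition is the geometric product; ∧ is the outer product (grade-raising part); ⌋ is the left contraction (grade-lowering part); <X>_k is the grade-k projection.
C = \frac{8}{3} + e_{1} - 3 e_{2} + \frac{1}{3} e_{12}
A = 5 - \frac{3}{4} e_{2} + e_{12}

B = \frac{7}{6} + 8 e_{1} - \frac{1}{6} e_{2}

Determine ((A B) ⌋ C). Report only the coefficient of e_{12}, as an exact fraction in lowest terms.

step 1: \frac{143}{24} + \frac{239}{6} e_{1} - \frac{233}{24} e_{2} + \frac{43}{6} e_{12}
step 2: \frac{1979}{24} + \frac{331}{36} e_{1} - \frac{331}{72} e_{2} + \frac{143}{72} e_{12}
Answer: \frac{143}{72}


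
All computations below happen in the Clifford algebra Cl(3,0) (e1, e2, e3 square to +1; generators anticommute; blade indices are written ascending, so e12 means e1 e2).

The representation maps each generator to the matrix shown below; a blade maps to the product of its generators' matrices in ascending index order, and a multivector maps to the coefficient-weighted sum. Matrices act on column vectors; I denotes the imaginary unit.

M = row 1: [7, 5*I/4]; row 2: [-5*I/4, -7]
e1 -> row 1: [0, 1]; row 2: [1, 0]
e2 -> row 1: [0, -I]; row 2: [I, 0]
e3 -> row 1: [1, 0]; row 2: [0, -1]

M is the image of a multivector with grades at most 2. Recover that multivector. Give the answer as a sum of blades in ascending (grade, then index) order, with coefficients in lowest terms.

Method: 1, rho(e1), rho(e2), rho(e3) form a trace-orthogonal basis of the 2x2 complex matrices (tr(X Y) = 2 if X = Y, else 0), so M = m0*1 + m1*rho(e1) + m2*rho(e2) + m3*rho(e3) with m0 = tr(M)/2 = 0, m1 = tr(M rho(e1))/2 = 0, m2 = tr(M rho(e2))/2 = -5/4, m3 = tr(M rho(e3))/2 = 7.
Multiplying table entries, the bivector images are rho(e12) = I*rho(e3), rho(e13) = -I*rho(e2), rho(e23) = I*rho(e1); with real blade coefficients the real parts of m0..m3 are the coefficients of 1, e1, e2, e3 and the imaginary parts give the bivectors (e23: Im m1, e13: -Im m2, e12: Im m3).
Answer: -5/4*e2 + 7*e3


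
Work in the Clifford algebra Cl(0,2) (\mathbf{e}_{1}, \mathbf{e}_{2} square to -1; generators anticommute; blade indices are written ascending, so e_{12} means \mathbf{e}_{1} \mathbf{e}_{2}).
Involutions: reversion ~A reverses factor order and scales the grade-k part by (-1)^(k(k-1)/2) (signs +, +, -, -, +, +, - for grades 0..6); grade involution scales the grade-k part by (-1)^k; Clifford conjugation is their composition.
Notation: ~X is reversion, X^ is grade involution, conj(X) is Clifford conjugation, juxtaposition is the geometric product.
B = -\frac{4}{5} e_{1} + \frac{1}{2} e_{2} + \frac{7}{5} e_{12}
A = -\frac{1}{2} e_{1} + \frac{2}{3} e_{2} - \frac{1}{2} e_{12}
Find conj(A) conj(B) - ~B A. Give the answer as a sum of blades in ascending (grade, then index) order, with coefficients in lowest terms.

first term: -\frac{1}{30} + \frac{71}{60} e_{1} + \frac{11}{10} e_{2} + \frac{17}{60} e_{12}
second term: -\frac{43}{30} + \frac{41}{60} e_{1} + \frac{3}{10} e_{2} - \frac{17}{60} e_{12}
Answer: \frac{7}{5} + \frac{1}{2} e_{1} + \frac{4}{5} e_{2} + \frac{17}{30} e_{12}


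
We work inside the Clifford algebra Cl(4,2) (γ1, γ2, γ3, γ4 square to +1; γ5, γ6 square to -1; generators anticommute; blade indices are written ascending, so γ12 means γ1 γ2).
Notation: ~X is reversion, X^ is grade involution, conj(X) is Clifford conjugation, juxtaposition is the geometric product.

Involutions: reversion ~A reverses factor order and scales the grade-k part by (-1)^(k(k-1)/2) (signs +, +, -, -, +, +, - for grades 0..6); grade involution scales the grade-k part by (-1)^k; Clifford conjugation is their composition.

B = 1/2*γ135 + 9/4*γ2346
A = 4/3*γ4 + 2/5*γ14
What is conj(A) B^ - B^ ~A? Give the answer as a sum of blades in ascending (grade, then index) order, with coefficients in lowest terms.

first term: -3*γ236 + 1/5*γ345 - 9/10*γ1236 + 2/3*γ1345
second term: -3*γ236 - 1/5*γ345 + 9/10*γ1236 + 2/3*γ1345
Answer: 2/5*γ345 - 9/5*γ1236


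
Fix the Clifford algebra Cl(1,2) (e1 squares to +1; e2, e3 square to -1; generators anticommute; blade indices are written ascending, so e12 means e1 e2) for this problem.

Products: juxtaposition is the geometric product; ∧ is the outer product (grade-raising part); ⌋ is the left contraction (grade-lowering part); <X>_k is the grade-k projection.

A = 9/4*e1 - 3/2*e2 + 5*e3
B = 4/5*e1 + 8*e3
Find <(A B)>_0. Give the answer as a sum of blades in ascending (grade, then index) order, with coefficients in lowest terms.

step 1: -191/5 + 6/5*e12 + 14*e13 - 12*e23
step 2: -191/5
Answer: -191/5


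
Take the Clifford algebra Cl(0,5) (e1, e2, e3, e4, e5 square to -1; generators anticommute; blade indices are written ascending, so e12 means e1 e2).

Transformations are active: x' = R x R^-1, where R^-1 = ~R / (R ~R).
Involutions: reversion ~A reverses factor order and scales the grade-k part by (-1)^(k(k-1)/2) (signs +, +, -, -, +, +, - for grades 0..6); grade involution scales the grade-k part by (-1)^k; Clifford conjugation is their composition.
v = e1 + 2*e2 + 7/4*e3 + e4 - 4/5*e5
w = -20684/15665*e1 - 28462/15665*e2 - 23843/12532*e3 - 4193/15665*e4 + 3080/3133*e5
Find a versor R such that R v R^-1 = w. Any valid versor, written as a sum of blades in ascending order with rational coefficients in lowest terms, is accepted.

Reasoning: v^2 = w^2 = -3881/400 since conjugation preserves the quadratic form; R = v + w = -5019/15665*e1 + 2868/15665*e2 - 478/3133*e3 + 11472/15665*e4 + 2868/15665*e5 is then valid when invertible, keeping its own part and reversing (v - w)/2.
Answer: -5019/15665*e1 + 2868/15665*e2 - 478/3133*e3 + 11472/15665*e4 + 2868/15665*e5


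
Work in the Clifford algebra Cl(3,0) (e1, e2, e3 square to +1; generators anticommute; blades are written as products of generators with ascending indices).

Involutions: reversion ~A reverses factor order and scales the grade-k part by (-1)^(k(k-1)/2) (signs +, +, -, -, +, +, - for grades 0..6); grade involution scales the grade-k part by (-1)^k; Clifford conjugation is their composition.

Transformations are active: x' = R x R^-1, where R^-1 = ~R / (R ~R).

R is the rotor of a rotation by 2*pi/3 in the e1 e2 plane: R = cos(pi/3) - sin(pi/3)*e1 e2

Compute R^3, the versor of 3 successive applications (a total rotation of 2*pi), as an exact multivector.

The rotor phase is half the rotation angle and phases add under composition, so 3 steps in the e1 e2 plane accumulate phase 3*(pi/3) = pi: R^3 = cos(pi) - sin(pi)*e1 e2.
cos(pi) = -1 and sin(pi) = 0, so R^3 = -1. The total rotation 2*pi is 1 full turn, so every vector returns to itself, yet the rotor is -1, on the OTHER sheet of the double cover (an odd number of 2*pi turns).
Answer: -1


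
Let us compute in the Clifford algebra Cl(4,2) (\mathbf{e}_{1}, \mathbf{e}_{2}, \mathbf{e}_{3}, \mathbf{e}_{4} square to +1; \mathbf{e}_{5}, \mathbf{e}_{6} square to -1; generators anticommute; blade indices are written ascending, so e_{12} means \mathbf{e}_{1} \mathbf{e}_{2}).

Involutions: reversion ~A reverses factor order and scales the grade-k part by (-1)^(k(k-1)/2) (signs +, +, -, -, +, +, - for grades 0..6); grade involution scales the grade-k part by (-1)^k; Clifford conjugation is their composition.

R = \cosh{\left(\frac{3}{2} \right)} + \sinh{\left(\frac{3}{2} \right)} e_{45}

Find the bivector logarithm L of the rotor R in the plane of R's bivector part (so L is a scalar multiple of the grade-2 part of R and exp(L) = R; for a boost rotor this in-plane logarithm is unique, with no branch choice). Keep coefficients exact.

The scalar part of R is \cosh{\left(\frac{3}{2} \right)}, which fixes the rapidity magnitude through cosh (cosh is even, so it cannot fix the sign — the bivector part carries that); dividing the bivector part by sinh of the rapidity gives the plane, and L = rapidity * plane, where the joint sign ambiguity of (rapidity, plane) cancels in the product.
Concretely: cosh(rapidity) = \cosh{\left(\frac{3}{2} \right)} gives rapidity = ±\frac{3}{2}, and since rapidity/sinh(rapidity) is even the sign is immaterial: L = (rapidity/sinh(rapidity)) * <R>_2 = (\frac{3}{2 \sinh{\left(\frac{3}{2} \right)}}) * <R>_2.
Answer: \frac{3}{2} e_{45}


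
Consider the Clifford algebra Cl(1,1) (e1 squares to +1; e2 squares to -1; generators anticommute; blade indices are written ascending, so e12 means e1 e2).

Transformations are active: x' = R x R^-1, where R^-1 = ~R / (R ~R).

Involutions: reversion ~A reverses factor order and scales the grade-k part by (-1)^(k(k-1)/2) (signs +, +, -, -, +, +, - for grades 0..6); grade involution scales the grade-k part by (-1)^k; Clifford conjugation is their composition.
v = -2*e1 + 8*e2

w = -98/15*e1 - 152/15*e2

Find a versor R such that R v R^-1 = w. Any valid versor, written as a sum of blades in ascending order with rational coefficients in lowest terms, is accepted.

Why this works: both vectors square to -60, so q(v) = q(w) and R = v + w = -128/15*e1 - 32/15*e2 carries v to w — its own direction survives, the complement (v - w)/2 flips.
Answer: -128/15*e1 - 32/15*e2


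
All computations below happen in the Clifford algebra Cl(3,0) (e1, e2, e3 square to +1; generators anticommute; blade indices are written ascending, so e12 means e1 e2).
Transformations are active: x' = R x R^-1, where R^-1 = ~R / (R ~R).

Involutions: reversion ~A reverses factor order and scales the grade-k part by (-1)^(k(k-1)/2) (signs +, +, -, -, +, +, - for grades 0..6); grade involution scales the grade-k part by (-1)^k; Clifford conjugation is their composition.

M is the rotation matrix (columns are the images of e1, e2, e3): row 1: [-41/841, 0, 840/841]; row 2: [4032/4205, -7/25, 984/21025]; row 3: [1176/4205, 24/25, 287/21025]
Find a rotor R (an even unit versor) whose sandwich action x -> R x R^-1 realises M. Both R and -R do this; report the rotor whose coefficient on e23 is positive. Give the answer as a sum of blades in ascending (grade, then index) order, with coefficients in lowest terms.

Method: write R = a + b12*e12 + b13*e13 + b23*e23 with a^2 + b12^2 + b13^2 + b23^2 = 1 (so R^-1 = ~R). Expanding the columns R e_j ~R gives tr M = 4a^2 - 1 and, from the antisymmetric part, M21 - M12 = -4a*b12, M13 - M31 = 4a*b13, M32 - M23 = -4a*b23.
Here tr M = -265/841, so a^2 = (1 + tr M)/4 = 144/841 and a = ±12/29. Taking a = 12/29: M21 - M12 = 4032/4205, M13 - M31 = 3024/4205, M32 - M23 = 768/841, giving b12 = -84/145, b13 = 63/145, b23 = -16/29, i.e. R = 12/29 - 84/145*e12 + 63/145*e13 - 16/29*e23.
Its e23 coefficient is negative, so report the other preimage -R.
Answer: -12/29 + 84/145*e12 - 63/145*e13 + 16/29*e23. Recall the cover is two-to-one: with M of trace -265/841, both preimages act alike, and the stated e23 sign chooses the sheet.


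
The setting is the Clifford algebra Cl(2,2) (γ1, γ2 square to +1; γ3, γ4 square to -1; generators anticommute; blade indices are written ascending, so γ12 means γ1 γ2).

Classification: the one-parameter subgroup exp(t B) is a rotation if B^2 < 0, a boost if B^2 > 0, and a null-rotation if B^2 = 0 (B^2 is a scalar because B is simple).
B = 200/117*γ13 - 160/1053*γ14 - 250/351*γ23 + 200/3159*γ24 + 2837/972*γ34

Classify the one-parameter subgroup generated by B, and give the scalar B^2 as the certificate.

B^2 term by term: the squares give (200/117)^2*(γ13)^2 + (-160/1053)^2*(γ14)^2 + (-250/351)^2*(γ23)^2 + (200/3159)^2*(γ24)^2 + (2837/972)^2*(γ34)^2 = 40000/13689*(+1) + 25600/1108809*(+1) + 62500/123201*(+1) + 40000/9979281*(+1) + 8048569/944784*(-1) = -81/16 (each basis 2-blade squares to minus the product of its generators' squares); cross terms between blades sharing an index anticommute and cancel; the commuting (index-disjoint) pairs give grade-4 terms 2*c*c'*(blade product), which cancel blade by blade — γ1234: -80000/369603 + 80000/369603 = 0 — confirming B is simple. So B^2 = -81/16.
Answer: rotation, certificate B^2 = -81/16. No conjugation can change B^2 = -81/16; the sign gives the class.


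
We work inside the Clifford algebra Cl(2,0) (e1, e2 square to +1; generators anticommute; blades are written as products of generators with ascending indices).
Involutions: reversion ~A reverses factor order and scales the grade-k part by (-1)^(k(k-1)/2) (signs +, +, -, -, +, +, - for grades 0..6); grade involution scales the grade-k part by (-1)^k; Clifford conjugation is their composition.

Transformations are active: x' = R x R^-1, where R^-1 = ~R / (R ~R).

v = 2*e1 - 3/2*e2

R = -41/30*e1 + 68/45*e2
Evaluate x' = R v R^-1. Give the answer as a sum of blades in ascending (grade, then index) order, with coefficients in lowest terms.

~R = -41/30*e1 + 68/45*e2, and R ~R = 1345/324, so R^-1 = ~R / (1345/324).
R v = -5 - 35/36*e1 e2
Answer: 1738/1345*e1 - 5757/2690*e2


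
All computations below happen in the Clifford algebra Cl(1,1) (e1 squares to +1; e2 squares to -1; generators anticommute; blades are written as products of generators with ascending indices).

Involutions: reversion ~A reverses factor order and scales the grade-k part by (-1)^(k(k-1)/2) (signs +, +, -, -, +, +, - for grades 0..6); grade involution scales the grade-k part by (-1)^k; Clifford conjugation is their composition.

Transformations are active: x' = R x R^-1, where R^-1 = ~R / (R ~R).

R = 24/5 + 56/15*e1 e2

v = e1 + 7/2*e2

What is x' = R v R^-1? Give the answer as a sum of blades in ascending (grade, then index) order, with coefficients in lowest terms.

~R = 24/5 - 56/15*e1 e2, and R ~R = 2048/225, so R^-1 = ~R / (2048/225).
R v = -124/15*e1 + 196/15*e2
Answer: -311/32*e1 + 329/32*e2


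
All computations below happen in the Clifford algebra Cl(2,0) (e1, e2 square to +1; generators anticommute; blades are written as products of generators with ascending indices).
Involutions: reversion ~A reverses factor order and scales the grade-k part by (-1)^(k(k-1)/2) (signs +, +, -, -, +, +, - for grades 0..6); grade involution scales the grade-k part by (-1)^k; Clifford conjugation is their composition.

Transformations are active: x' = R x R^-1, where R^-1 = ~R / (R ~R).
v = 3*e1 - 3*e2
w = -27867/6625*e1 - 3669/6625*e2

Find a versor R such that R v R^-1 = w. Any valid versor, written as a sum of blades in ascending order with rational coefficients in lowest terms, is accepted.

Take R = v + w = -7992/6625*e1 - 23544/6625*e2. Because q(v) = q(w) = 18, conjugation by R sends v exactly to w.
Answer: -7992/6625*e1 - 23544/6625*e2


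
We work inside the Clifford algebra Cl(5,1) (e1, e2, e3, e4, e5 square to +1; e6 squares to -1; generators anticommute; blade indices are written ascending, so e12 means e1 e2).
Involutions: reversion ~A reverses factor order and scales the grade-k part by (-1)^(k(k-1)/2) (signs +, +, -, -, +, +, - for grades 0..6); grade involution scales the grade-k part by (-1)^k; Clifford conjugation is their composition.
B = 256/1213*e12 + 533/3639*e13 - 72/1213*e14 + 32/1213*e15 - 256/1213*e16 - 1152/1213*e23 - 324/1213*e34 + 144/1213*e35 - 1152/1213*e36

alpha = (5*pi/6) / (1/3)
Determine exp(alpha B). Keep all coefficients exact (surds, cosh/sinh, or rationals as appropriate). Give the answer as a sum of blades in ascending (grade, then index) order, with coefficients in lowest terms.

B^2 term by term: the squares give (256/1213)^2*(e12)^2 + (533/3639)^2*(e13)^2 + (-72/1213)^2*(e14)^2 + (32/1213)^2*(e15)^2 + (-256/1213)^2*(e16)^2 + (-1152/1213)^2*(e23)^2 + (-324/1213)^2*(e34)^2 + (144/1213)^2*(e35)^2 + (-1152/1213)^2*(e36)^2 = 65536/1471369*(-1) + 284089/13242321*(-1) + 5184/1471369*(-1) + 1024/1471369*(-1) + 65536/1471369*(+1) + 1327104/1471369*(-1) + 104976/1471369*(-1) + 20736/1471369*(-1) + 1327104/1471369*(+1) = -1/9 (each basis 2-blade squares to minus the product of its generators' squares); cross terms between blades sharing an index anticommute and cancel; the commuting (index-disjoint) pairs give grade-4 terms 2*c*c'*(blade product), which cancel blade by blade — e1234: -165888/1471369 + 165888/1471369 = 0; e1235: 73728/1471369 - 73728/1471369 = 0; e1236: -589824/1471369 + 589824/1471369 = 0; e1345: 20736/1471369 - 20736/1471369 = 0; e1346: -165888/1471369 + 165888/1471369 = 0; e1356: 73728/1471369 - 73728/1471369 = 0 — confirming B is simple. So B^2 = -1/9.
B^2 = -1/9 — the series telescopes trigonometrically here: l = 1/3, alpha*l = 5*pi/6, so exp(alpha B) = cos(5*pi/6) + (sin(5*pi/6)/(1/3))*B = -sqrt(3)/2 + (3/2)*B.
Answer: -sqrt(3)/2 + 384/1213*e12 + 533/2426*e13 - 108/1213*e14 + 48/1213*e15 - 384/1213*e16 - 1728/1213*e23 - 486/1213*e34 + 216/1213*e35 - 1728/1213*e36


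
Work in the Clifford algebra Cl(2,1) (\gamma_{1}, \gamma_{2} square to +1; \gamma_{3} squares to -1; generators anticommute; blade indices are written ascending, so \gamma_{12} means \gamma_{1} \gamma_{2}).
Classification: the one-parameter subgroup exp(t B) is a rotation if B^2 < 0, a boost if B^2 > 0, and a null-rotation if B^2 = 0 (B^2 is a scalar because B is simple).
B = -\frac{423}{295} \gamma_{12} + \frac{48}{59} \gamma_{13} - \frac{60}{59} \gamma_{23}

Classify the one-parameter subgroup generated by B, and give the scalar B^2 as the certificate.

B^2 term by term: the squares give (-\frac{423}{295})^2*(\gamma_{12})^2 + (\frac{48}{59})^2*(\gamma_{13})^2 + (-\frac{60}{59})^2*(\gamma_{23})^2 = \frac{178929}{87025}*(-1) + \frac{2304}{3481}*(+1) + \frac{3600}{3481}*(+1) = -\frac{9}{25} (each basis 2-blade squares to minus the product of its generators' squares); cross terms between blades sharing an index anticommute and cancel. So B^2 = -\frac{9}{25}.
Answer: rotation, certificate B^2 = -\frac{9}{25}. Check the certificate: B^2 = -\frac{9}{25}, and that sign is decisive whatever form B takes.


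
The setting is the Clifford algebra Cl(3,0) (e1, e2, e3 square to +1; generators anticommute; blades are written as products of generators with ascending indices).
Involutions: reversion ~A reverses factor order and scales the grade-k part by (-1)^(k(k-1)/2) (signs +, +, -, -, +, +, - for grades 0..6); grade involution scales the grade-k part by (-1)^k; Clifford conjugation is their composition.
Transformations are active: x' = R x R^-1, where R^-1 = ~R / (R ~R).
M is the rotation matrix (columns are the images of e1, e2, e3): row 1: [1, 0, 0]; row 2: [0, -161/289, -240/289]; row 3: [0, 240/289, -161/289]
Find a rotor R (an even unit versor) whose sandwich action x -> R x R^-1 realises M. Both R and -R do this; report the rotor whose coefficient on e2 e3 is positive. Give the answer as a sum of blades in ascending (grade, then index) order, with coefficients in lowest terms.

Method: write R = a + b12*e1 e2 + b13*e1 e3 + b23*e2 e3 with a^2 + b12^2 + b13^2 + b23^2 = 1 (so R^-1 = ~R). Expanding the columns R e_j ~R gives tr M = 4a^2 - 1 and, from the antisymmetric part, M21 - M12 = -4a*b12, M13 - M31 = 4a*b13, M32 - M23 = -4a*b23.
Here tr M = -33/289, so a^2 = (1 + tr M)/4 = 64/289 and a = ±8/17. Taking a = 8/17: M21 - M12 = 0, M13 - M31 = 0, M32 - M23 = 480/289, giving b12 = 0, b13 = 0, b23 = -15/17, i.e. R = 8/17 - 15/17*e2 e3.
Its e2 e3 coefficient is negative, so report the other preimage -R.
Answer: -8/17 + 15/17*e2 e3. Uniqueness: Spin(3) -> SO(3) maps R and -R to the same rotation of trace -33/289; fixing the sign of the e2 e3 coefficient removes the ambiguity.


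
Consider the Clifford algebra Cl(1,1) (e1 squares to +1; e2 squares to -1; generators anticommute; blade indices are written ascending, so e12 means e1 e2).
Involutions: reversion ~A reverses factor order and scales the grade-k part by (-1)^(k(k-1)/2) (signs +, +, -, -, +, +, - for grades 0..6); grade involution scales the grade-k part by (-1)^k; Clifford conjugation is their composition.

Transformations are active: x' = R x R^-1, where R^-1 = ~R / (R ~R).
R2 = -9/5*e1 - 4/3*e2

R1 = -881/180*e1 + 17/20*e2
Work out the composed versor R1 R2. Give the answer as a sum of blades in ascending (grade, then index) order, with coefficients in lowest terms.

Distribute over the terms of R1 (each basis-blade product reordered to ascending indices, repeated generators contracted through their squares):
(-881/180*e1) R2 = 881/100 + 881/135*e12
(17/20*e2) R2 = 17/15 + 153/100*e12
Summing the partial products and collecting blades:
Answer: 2983/300 + 21751/2700*e12


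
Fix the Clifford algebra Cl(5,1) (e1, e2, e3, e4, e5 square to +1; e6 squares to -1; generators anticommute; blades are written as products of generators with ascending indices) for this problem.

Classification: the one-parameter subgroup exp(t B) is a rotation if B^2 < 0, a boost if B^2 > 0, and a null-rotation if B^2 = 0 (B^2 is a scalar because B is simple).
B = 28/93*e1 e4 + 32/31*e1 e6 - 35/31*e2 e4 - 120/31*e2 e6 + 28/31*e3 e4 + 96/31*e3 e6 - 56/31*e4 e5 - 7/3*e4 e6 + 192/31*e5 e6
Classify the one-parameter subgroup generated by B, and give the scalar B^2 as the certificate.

B^2 term by term: the squares give (28/93)^2*(e1 e4)^2 + (32/31)^2*(e1 e6)^2 + (-35/31)^2*(e2 e4)^2 + (-120/31)^2*(e2 e6)^2 + (28/31)^2*(e3 e4)^2 + (96/31)^2*(e3 e6)^2 + (-56/31)^2*(e4 e5)^2 + (-7/3)^2*(e4 e6)^2 + (192/31)^2*(e5 e6)^2 = 784/8649*(-1) + 1024/961*(+1) + 1225/961*(-1) + 14400/961*(+1) + 784/961*(-1) + 9216/961*(+1) + 3136/961*(-1) + 49/9*(+1) + 36864/961*(+1) = 64 (each basis 2-blade squares to minus the product of its generators' squares); cross terms between blades sharing an index anticommute and cancel; the commuting (index-disjoint) pairs give grade-4 terms 2*c*c'*(blade product), which cancel blade by blade — e1 e2 e4 e6: 2240/961 - 2240/961 = 0; e1 e3 e4 e6: -1792/961 + 1792/961 = 0; e1 e4 e5 e6: 3584/961 - 3584/961 = 0; e2 e3 e4 e6: 6720/961 - 6720/961 = 0; e2 e4 e5 e6: -13440/961 + 13440/961 = 0; e3 e4 e5 e6: 10752/961 - 10752/961 = 0 — confirming B is simple. So B^2 = 64.
Answer: boost, certificate B^2 = 64. Why this suffices: the scalar 64 survives any versor conjugation, so its sign alone determines the class however B is presented.


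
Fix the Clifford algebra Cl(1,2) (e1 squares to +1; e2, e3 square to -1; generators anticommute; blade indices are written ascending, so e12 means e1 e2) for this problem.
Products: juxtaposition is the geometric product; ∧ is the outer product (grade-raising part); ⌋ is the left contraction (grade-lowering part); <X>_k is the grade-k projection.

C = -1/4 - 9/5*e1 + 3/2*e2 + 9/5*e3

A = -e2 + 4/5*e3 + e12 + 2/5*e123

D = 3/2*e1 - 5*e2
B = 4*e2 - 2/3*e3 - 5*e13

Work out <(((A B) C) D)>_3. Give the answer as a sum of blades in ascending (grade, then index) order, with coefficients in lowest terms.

step 1: 68/15 - 8*e1 + 2*e2 + 4/15*e12 + 8/5*e13 + 37/15*e23 - 17/3*e123
step 2: 154/15 - 236/25*e1 + 117/50*e2 + 737/50*e3 + 26/15*e12 - 233/10*e13 + 791/60*e23 - 1483/300*e123
step 3: -123/50 + 361/15*e1 - 809/15*e2 - 929/30*e3 + 4369/100*e12 + 391/150*e13 + 13257/200*e23 - 3869/40*e123
step 4: -3869/40*e123
Answer: -3869/40*e123


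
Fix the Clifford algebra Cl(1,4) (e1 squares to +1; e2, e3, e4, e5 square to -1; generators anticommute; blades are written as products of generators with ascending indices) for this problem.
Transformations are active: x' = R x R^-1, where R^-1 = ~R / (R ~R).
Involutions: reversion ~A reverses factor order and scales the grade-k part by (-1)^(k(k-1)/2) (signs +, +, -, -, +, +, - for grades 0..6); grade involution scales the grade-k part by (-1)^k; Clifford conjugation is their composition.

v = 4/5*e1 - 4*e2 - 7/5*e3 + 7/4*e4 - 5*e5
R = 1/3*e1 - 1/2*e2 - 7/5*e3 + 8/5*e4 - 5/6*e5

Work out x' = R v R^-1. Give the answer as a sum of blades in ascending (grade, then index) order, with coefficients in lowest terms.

~R = 1/3*e1 - 1/2*e2 - 7/5*e3 + 8/5*e4 - 5/6*e5, and R ~R = -803/150, so R^-1 = ~R / (-803/150).
R v = -533/50 - 14/15*e1 e2 + 49/75*e1 e3 - 209/300*e1 e4 - e1 e5 - 49/10*e2 e3 + 221/40*e2 e4 - 5/6*e2 e5 - 21/100*e3 e4 + 35/6*e3 e5 - 157/24*e4 e5
Answer: 2118/4015*e1 + 1613/803*e2 - 3353/803*e3 + 74231/16060*e4 + 1350/803*e5


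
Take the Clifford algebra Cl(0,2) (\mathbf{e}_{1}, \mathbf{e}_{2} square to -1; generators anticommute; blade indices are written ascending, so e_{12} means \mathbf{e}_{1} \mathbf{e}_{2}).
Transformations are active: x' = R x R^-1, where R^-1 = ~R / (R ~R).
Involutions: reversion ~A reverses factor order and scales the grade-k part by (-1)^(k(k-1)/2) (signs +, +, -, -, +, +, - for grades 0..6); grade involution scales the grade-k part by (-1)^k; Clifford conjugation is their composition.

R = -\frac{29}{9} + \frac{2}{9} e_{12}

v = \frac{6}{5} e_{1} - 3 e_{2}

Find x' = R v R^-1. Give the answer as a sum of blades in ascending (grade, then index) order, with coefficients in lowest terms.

~R = -\frac{29}{9} - \frac{2}{9} e_{12}, and R ~R = \frac{845}{81}, so R^-1 = ~R / (\frac{845}{81}).
R v = -\frac{16}{5} e_{1} + \frac{149}{15} e_{2}
Answer: \frac{3282}{4225} e_{1} - \frac{13251}{4225} e_{2}


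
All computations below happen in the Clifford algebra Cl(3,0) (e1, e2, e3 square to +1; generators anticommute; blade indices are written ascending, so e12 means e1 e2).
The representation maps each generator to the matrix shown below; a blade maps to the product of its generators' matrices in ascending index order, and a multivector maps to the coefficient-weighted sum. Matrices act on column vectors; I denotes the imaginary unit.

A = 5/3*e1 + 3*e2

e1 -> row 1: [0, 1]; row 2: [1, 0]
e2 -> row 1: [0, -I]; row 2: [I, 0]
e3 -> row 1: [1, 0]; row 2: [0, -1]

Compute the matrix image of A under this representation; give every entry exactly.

M = (5/3)*rho(e1) + (3)*rho(e2), summed entrywise:
Answer: row 1: [0, 5/3 - 3*I]; row 2: [5/3 + 3*I, 0]


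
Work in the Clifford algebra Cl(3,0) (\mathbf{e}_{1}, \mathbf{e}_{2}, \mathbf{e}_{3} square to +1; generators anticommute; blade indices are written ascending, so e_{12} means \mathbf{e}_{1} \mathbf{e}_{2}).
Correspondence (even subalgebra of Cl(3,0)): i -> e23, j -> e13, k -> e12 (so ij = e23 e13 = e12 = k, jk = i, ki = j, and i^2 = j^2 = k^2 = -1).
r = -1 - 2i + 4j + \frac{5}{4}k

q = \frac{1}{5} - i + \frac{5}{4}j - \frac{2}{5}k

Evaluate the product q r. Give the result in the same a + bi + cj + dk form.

In blades: q = \frac{1}{5} - \frac{2}{5} e_{12} + \frac{5}{4} e_{13} - e_{23}, r = -1 + \frac{5}{4} e_{12} + 4 e_{13} - 2 e_{23}.
Distribute q over r term by term (generator squares from the signature, products reordered to ascending indices): (\frac{1}{5})*r = -\frac{1}{5} + \frac{1}{4} e_{12} + \frac{4}{5} e_{13} - \frac{2}{5} e_{23}; (-\frac{2}{5} e_{12})*r = \frac{1}{2} + \frac{2}{5} e_{12} + \frac{4}{5} e_{13} + \frac{8}{5} e_{23}; (\frac{5}{4} e_{13})*r = -5 + \frac{5}{2} e_{12} - \frac{5}{4} e_{13} + \frac{25}{16} e_{23}; (-e_{23})*r = -2 - 4 e_{12} + \frac{5}{4} e_{13} + e_{23}.
Sum: -\frac{67}{10} - \frac{17}{20} e_{12} + \frac{8}{5} e_{13} + \frac{301}{80} e_{23}; translating back through the correspondence:
Answer: -\frac{67}{10} + \frac{301}{80}i + \frac{8}{5}j - \frac{17}{20}k


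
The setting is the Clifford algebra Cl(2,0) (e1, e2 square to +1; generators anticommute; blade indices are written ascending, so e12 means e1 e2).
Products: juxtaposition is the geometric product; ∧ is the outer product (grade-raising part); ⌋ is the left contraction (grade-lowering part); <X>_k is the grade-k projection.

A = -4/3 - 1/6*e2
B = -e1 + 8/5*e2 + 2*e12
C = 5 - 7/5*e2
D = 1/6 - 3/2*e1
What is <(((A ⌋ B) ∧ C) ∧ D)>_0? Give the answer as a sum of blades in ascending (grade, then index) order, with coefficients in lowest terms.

step 1: -4/15 + 5/3*e1 - 32/15*e2 - 8/3*e12
step 2: -4/3 + 25/3*e1 - 772/75*e2 - 47/3*e12
step 3: -2/9 + 61/18*e1 - 386/225*e2 - 8123/450*e12
step 4: -2/9
Answer: -2/9


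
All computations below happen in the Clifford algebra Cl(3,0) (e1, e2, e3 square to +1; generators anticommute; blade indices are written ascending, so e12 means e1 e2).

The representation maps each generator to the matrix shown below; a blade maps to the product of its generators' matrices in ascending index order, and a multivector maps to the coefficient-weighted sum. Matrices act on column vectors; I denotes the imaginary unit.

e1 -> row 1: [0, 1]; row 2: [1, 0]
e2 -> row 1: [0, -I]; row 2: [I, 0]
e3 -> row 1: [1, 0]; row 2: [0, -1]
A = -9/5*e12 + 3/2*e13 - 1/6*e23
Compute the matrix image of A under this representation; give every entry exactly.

Bivector images (products of the table entries): rho(e12) = rho(e1)rho(e2) = row 1: [I, 0]; row 2: [0, -I]; rho(e13) = rho(e1)rho(e3) = row 1: [0, -1]; row 2: [1, 0]; rho(e23) = rho(e2)rho(e3) = row 1: [0, I]; row 2: [I, 0].
M = (-9/5)*rho(e12) + (3/2)*rho(e13) + (-1/6)*rho(e23), summed entrywise:
Answer: row 1: [-9*I/5, -3/2 - I/6]; row 2: [3/2 - I/6, 9*I/5]


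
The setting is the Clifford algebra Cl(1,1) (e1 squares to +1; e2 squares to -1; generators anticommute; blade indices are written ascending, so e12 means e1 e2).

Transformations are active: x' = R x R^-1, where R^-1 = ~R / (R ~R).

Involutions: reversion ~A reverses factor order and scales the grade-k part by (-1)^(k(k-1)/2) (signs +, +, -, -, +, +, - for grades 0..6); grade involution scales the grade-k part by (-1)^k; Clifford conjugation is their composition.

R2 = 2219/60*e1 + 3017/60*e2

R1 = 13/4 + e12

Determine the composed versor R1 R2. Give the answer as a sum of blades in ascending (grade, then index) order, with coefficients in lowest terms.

Distribute over the terms of R1 (each basis-blade product reordered to ascending indices, repeated generators contracted through their squares):
(13/4) R2 = 28847/240*e1 + 39221/240*e2
(e12) R2 = -3017/60*e1 - 2219/60*e2
Summing the partial products and collecting blades:
Answer: 5593/80*e1 + 2023/16*e2


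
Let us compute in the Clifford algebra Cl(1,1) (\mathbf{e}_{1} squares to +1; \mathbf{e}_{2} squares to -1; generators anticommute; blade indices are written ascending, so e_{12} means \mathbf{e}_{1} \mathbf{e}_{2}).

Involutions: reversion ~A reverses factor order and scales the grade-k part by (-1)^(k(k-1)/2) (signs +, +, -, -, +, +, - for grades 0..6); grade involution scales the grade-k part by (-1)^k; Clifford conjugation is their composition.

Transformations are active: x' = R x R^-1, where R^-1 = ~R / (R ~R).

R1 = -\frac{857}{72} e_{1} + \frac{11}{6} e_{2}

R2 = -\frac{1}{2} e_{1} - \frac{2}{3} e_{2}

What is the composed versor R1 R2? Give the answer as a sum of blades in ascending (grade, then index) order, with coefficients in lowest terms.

Distribute over the terms of R1 (each basis-blade product reordered to ascending indices, repeated generators contracted through their squares):
(-\frac{857}{72} e_{1}) R2 = \frac{857}{144} + \frac{857}{108} e_{12}
(\frac{11}{6} e_{2}) R2 = \frac{11}{9} + \frac{11}{12} e_{12}
Summing the partial products and collecting blades:
Answer: \frac{1033}{144} + \frac{239}{27} e_{12}


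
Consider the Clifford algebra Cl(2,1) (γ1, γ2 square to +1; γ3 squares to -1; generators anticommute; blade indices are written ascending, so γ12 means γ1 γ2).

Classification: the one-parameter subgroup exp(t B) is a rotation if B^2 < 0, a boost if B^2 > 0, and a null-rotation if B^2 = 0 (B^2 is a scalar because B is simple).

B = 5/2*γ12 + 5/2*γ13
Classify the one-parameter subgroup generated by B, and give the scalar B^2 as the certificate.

B^2 term by term: the squares give (5/2)^2*(γ12)^2 + (5/2)^2*(γ13)^2 = 25/4*(-1) + 25/4*(+1) = 0 (each basis 2-blade squares to minus the product of its generators' squares); cross terms between blades sharing an index anticommute and cancel. So B^2 = 0.
Answer: null-rotation, certificate B^2 = 0. Why this suffices: the scalar 0 survives any versor conjugation, so its sign alone determines the class however B is presented.


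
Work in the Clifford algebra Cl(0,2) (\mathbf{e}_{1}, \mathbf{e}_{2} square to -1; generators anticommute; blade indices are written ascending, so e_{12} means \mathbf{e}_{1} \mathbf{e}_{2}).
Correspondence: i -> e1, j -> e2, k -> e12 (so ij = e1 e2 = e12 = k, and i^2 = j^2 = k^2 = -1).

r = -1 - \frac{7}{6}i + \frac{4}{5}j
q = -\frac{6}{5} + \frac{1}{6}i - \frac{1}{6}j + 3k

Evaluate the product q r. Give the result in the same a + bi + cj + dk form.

In blades: q = -\frac{6}{5} + \frac{1}{6} e_{1} - \frac{1}{6} e_{2} + 3 e_{12}, r = -1 - \frac{7}{6} e_{1} + \frac{4}{5} e_{2}.
Distribute q over r term by term (generator squares from the signature, products reordered to ascending indices): (-\frac{6}{5})*r = \frac{6}{5} + \frac{7}{5} e_{1} - \frac{24}{25} e_{2}; (\frac{1}{6} e_{1})*r = \frac{7}{36} - \frac{1}{6} e_{1} + \frac{2}{15} e_{12}; (-\frac{1}{6} e_{2})*r = \frac{2}{15} + \frac{1}{6} e_{2} - \frac{7}{36} e_{12}; (3 e_{12})*r = -\frac{12}{5} e_{1} - \frac{7}{2} e_{2} - 3 e_{12}.
Sum: \frac{55}{36} - \frac{7}{6} e_{1} - \frac{322}{75} e_{2} - \frac{551}{180} e_{12}; translating back through the correspondence:
Answer: \frac{55}{36} - \frac{7}{6}i - \frac{322}{75}j - \frac{551}{180}k


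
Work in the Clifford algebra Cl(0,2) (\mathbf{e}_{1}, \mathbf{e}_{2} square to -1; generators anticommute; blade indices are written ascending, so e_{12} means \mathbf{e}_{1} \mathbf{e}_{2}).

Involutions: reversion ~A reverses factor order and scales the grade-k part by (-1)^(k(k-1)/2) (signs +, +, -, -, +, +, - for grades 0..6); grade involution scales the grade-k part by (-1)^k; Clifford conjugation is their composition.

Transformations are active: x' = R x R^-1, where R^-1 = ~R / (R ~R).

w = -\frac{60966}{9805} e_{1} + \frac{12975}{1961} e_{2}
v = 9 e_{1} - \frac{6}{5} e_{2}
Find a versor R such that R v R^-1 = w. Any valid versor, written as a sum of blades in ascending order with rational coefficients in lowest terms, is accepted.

Why this works: both vectors square to -\frac{2061}{25}, so q(v) = q(w) and R = v + w = \frac{27279}{9805} e_{1} + \frac{53109}{9805} e_{2} carries v to w — its own direction survives, the complement (v - w)/2 flips.
Answer: \frac{27279}{9805} e_{1} + \frac{53109}{9805} e_{2}


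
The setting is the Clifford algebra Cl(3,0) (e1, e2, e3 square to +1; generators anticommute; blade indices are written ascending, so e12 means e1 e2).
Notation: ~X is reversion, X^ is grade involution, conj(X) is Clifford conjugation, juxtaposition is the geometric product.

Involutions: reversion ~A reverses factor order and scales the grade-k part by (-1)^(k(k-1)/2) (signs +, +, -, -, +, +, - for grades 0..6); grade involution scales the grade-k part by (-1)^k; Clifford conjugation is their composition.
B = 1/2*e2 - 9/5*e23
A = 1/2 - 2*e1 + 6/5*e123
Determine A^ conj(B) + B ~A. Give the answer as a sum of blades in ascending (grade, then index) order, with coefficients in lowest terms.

first term: 54/25*e1 - 1/4*e2 - e12 - 3/5*e13 + 9/10*e23 + 18/5*e123
second term: -54/25*e1 + 1/4*e2 + e12 + 3/5*e13 - 9/10*e23 + 18/5*e123
Answer: 36/5*e123
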